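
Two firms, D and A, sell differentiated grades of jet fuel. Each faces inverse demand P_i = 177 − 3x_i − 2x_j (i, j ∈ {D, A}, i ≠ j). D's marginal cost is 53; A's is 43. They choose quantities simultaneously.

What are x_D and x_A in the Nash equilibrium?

14.875, 17.375

Firm D's profit: π = x_D(177 − 3x_D − 2x_A) − 53x_D.
∂π/∂x_D = 124 − 6x_D − 2x_A = 0 ⇒ x_D = 62/3 − (1/3)x_A.
Similarly x_A = 67/3 − (1/3)x_D.
Plugging x_A into D's best response: x_D = 62/3 − (1/3)(67/3 − (1/3)x_D) ⇒ (8/9)x_D = 119/9, so x_D = 14.875.
Then x_A = 67/3 − (1/3)·14.875 = 17.375.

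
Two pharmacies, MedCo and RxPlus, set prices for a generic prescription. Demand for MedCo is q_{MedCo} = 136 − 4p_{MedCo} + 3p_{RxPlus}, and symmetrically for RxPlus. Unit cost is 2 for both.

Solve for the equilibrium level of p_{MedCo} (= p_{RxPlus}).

MedCo's profit: π = (p_{MedCo} − 2)(136 − 4p_{MedCo} + 3p_{RxPlus}).
∂π/∂p_{MedCo} = 144 − 8p_{MedCo} + 3p_{RxPlus} = 0 ⇒ p_{MedCo} = 18 + 0.375p_{RxPlus}.
Setting p_{MedCo} = p_{RxPlus} in the reaction function: p_{MedCo} = 18 + 0.375p_{MedCo}, so p_{MedCo} = 18 / 0.625 = 28.8.

28.8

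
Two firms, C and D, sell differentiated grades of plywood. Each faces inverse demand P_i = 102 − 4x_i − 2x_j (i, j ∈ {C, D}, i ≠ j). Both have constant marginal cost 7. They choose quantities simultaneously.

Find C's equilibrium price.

Firm C's profit: π = x_C(102 − 4x_C − 2x_D) − 7x_C.
∂π/∂x_C = 95 − 8x_C − 2x_D = 0 ⇒ x_C = 11.875 − 0.25x_D.
The game is symmetric, so in equilibrium x_D = x_C: the reaction function gives 1.25x_C = 11.875, hence x_C = 9.5.
P_C = 102 − 4·9.5 − 2·9.5 = 45.

45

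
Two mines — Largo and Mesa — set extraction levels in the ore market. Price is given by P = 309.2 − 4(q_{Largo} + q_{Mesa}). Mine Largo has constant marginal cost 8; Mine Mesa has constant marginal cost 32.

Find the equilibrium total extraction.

48.2

Mine Largo's profit: π = q_{Largo}(309.2 − 4(q_{Largo} + q_{Mesa})) − 8q_{Largo}.
∂π/∂q_{Largo} = 301.2 − 8q_{Largo} − 4q_{Mesa} = 0, so q_{Largo} = 37.65 − 0.5q_{Mesa}.
By the same steps for Mesa: q_{Mesa} = 34.65 − 0.5q_{Largo}.
Substituting the second reaction function into the first: q_{Largo} = 37.65 − 0.5(34.65 − 0.5q_{Largo}), which gives 0.75q_{Largo} = 20.325 ⇒ q_{Largo} = 27.1.
Then q_{Mesa} = 34.65 − 0.5·27.1 = 21.1.
Total extraction: 27.1 + 21.1 = 48.2.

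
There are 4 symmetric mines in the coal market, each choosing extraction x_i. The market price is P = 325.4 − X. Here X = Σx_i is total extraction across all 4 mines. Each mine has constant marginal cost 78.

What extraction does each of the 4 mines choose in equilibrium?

49.48

A representative mine's profit is π_i = x_i(325.4 − X) − 78x_i, with X = x_i + Σ_{j≠i} x_j.
First-order condition: 247.4 − 2x_i − Σ_{j≠i} x_j = 0.
In a symmetric equilibrium every mine chooses the same x, so Σ_{j≠i} x_j = 3x. The condition becomes 247.4 − 5x = 0, giving x = 247.4/5 = 49.48.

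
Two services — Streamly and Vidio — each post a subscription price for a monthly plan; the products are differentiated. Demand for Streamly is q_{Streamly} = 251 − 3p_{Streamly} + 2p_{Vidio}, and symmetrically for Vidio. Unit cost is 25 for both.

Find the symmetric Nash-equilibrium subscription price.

81.5

Streamly's profit: π = (p_{Streamly} − 25)(251 − 3p_{Streamly} + 2p_{Vidio}).
∂π/∂p_{Streamly} = 326 − 6p_{Streamly} + 2p_{Vidio} = 0 ⇒ p_{Streamly} = 163/3 + (1/3)p_{Vidio}.
The game is symmetric, so in equilibrium p_{Vidio} = p_{Streamly}: the reaction function gives (2/3)p_{Streamly} = 163/3, hence p_{Streamly} = 81.5.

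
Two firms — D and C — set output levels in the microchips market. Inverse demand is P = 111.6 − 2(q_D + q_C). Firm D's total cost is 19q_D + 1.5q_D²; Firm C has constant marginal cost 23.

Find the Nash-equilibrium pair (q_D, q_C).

8.05, 18.125

Firm D's profit: π = q_D(111.6 − 2(q_D + q_C)) − 19q_D − 1.5q_D².
∂π/∂q_D = 92.6 − 7q_D − 2q_C = 0, so q_D = 463/35 − (2/7)q_C.
For C: ∂π/∂q_C = 88.6 − 4q_C − 2q_D = 0 ⇒ q_C = 22.15 − 0.5q_D.
Plugging q_C into D's best response: q_D = 463/35 − (2/7)(22.15 − 0.5q_D) ⇒ (6/7)q_D = 6.9, so q_D = 8.05.
Then q_C = 22.15 − 0.5·8.05 = 18.125.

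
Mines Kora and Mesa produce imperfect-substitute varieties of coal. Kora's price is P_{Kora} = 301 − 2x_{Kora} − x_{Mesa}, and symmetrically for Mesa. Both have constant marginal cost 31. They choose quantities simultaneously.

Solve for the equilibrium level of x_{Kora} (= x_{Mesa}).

54

Mine Kora's profit: π = x_{Kora}(301 − 2x_{Kora} − x_{Mesa}) − 31x_{Kora}.
∂π/∂x_{Kora} = 270 − 4x_{Kora} − x_{Mesa} = 0 ⇒ x_{Kora} = 67.5 − 0.25x_{Mesa}.
The game is symmetric, so in equilibrium x_{Mesa} = x_{Kora}: the reaction function gives 1.25x_{Kora} = 67.5, hence x_{Kora} = 54.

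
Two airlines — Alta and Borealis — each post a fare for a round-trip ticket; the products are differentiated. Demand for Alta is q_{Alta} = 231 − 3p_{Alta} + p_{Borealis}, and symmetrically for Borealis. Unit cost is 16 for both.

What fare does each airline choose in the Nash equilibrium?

55.8

Alta's profit: π = (p_{Alta} − 16)(231 − 3p_{Alta} + p_{Borealis}).
∂π/∂p_{Alta} = 279 − 6p_{Alta} + p_{Borealis} = 0 ⇒ p_{Alta} = 46.5 + (1/6)p_{Borealis}.
By symmetry p_{Borealis} = p_{Alta}; substituting into the reaction function, (5/6)p_{Alta} = 46.5 and p_{Alta} = 55.8.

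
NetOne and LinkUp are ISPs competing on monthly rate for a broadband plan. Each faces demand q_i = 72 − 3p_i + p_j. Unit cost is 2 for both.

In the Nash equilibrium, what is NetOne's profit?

554.88

NetOne's profit: π = (p_{NetOne} − 2)(72 − 3p_{NetOne} + p_{LinkUp}).
∂π/∂p_{NetOne} = 78 − 6p_{NetOne} + p_{LinkUp} = 0 ⇒ p_{NetOne} = 13 + (1/6)p_{LinkUp}.
By symmetry p_{LinkUp} = p_{NetOne}; substituting into the reaction function, (5/6)p_{NetOne} = 13 and p_{NetOne} = 15.6.
q_{NetOne} = 72 − 3·15.6 + 15.6 = 40.8.
Profit = (15.6 − 2)·40.8 = 554.88.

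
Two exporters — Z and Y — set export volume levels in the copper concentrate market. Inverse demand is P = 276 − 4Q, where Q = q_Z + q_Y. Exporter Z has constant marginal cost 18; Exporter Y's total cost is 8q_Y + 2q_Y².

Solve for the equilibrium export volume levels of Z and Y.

Exporter Z's profit: π = q_Z(276 − 4(q_Z + q_Y)) − 18q_Z.
∂π/∂q_Z = 258 − 8q_Z − 4q_Y = 0, so q_Z = 32.25 − 0.5q_Y.
For Y: ∂π/∂q_Y = 268 − 12q_Y − 4q_Z = 0 ⇒ q_Y = 67/3 − (1/3)q_Z.
Solving the two reaction functions simultaneously: (1 − (−0.5)(−1/3))q_Z = 32.25 − 0.5·(67/3), so (5/6)q_Z = 253/12 and q_Z = 25.3.
Then q_Y = 67/3 − (1/3)·25.3 = 13.9.

25.3, 13.9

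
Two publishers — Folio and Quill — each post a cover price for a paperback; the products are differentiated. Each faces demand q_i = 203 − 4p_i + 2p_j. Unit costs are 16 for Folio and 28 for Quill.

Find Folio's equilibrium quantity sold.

Folio's profit: π = (p_{Folio} − 16)(203 − 4p_{Folio} + 2p_{Quill}).
∂π/∂p_{Folio} = 267 − 8p_{Folio} + 2p_{Quill} = 0 ⇒ p_{Folio} = 33.375 + 0.25p_{Quill}.
Similarly p_{Quill} = 39.375 + 0.25p_{Folio}.
Plugging p_{Quill} into Folio's best response: p_{Folio} = 33.375 + 0.25(39.375 + 0.25p_{Folio}) ⇒ 0.9375p_{Folio} = 1383/32, so p_{Folio} = 46.1.
Then p_{Quill} = 39.375 + 0.25·46.1 = 50.9.
q_{Folio} = 203 − 4·46.1 + 2·50.9 = 120.4.

120.4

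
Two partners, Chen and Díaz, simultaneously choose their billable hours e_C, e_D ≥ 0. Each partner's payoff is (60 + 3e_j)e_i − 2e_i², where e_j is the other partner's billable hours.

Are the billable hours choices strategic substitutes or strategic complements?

strategic complements

Chen's payoff is (60 + 3e_D)e_C − 2e_C².
∂π/∂e_C = 60 + 3e_D − 4e_C = 0, so e_C = 15 + 0.75e_D.
The best-response slope de_C/de_D = 0.75 > 0: the reaction function is upward-sloping, so the choices are strategic complements.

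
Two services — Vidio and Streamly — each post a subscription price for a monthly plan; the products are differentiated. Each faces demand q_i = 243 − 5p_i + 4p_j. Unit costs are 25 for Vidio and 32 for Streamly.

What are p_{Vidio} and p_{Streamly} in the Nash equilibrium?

63, 65.5

Vidio's profit: π = (p_{Vidio} − 25)(243 − 5p_{Vidio} + 4p_{Streamly}).
∂π/∂p_{Vidio} = 368 − 10p_{Vidio} + 4p_{Streamly} = 0 ⇒ p_{Vidio} = 36.8 + 0.4p_{Streamly}.
Similarly p_{Streamly} = 40.3 + 0.4p_{Vidio}.
Solving the two reaction functions simultaneously: (1 − (0.4)(0.4))p_{Vidio} = 36.8 + 0.4·40.3, so 0.84p_{Vidio} = 52.92 and p_{Vidio} = 63.
Then p_{Streamly} = 40.3 + 0.4·63 = 65.5.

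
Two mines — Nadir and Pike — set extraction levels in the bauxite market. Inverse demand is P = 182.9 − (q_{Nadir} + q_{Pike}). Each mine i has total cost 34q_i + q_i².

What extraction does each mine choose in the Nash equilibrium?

29.78

Mine Nadir's profit: π = q_{Nadir}(182.9 − (q_{Nadir} + q_{Pike})) − 34q_{Nadir} − q_{Nadir}².
∂π/∂q_{Nadir} = 148.9 − 4q_{Nadir} − q_{Pike} = 0, so q_{Nadir} = 37.225 − 0.25q_{Pike}.
By symmetry q_{Pike} = q_{Nadir}; substituting into the reaction function, 1.25q_{Nadir} = 37.225 and q_{Nadir} = 29.78.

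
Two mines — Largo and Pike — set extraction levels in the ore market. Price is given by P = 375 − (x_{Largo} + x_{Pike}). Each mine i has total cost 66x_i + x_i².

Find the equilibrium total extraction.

123.6

Mine Largo's profit: π = x_{Largo}(375 − (x_{Largo} + x_{Pike})) − 66x_{Largo} − x_{Largo}².
∂π/∂x_{Largo} = 309 − 4x_{Largo} − x_{Pike} = 0, so x_{Largo} = 77.25 − 0.25x_{Pike}.
By symmetry x_{Pike} = x_{Largo}; substituting into the reaction function, 1.25x_{Largo} = 77.25 and x_{Largo} = 61.8.
Total extraction: 61.8 + 61.8 = 123.6.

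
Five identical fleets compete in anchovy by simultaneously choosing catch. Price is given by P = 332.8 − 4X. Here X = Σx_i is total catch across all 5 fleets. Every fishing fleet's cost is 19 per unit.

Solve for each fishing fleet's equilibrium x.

13.075

A representative fishing fleet's profit is π_i = x_i(332.8 − 4X) − 19x_i, with X = x_i + Σ_{j≠i} x_j.
First-order condition: 313.8 − 8x_i − 4Σ_{j≠i} x_j = 0.
Imposing symmetry (x_j = x for all j) turns Σ_{j≠i} x_j into 4x, so 313.8 = 24x and x = 13.075.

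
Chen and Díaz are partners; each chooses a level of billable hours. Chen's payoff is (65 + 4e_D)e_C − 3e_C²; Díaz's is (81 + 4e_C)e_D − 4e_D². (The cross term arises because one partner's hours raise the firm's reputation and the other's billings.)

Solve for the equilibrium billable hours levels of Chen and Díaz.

Expanding Chen's payoff: 65e_C + 4e_De_C − 3e_C².
∂π/∂e_C = 65 + 4e_D − 6e_C = 0, so e_C = 65/6 + (2/3)e_D.
Likewise for Díaz: e_D = 10.125 + 0.5e_C.
Substituting the second reaction function into the first: e_C = 65/6 + (2/3)(10.125 + 0.5e_C), which gives (2/3)e_C = 211/12 ⇒ e_C = 26.375.
Then e_D = 10.125 + 0.5·26.375 = 23.3125.

26.375, 23.3125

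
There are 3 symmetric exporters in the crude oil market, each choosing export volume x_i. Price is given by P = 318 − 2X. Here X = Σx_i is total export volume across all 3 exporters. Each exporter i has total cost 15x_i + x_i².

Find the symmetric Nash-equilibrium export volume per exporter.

A representative exporter's profit is π_i = x_i(318 − 2X) − 15x_i − x_i², with X = x_i + Σ_{j≠i} x_j.
First-order condition: 303 − 6x_i − 2Σ_{j≠i} x_j = 0.
In a symmetric equilibrium every exporter chooses the same x, so Σ_{j≠i} x_j = 2x. The condition becomes 303 − 10x = 0, giving x = 303/10 = 30.3.

30.3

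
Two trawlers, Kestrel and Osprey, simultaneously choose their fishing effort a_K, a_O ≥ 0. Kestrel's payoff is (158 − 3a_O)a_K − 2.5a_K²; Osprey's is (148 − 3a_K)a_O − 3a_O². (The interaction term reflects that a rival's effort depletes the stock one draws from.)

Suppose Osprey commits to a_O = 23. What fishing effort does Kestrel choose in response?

17.8

Expanding Kestrel's payoff: 158a_K − 3a_Oa_K − 2.5a_K².
∂π/∂a_K = 158 − 3a_O − 5a_K = 0, so a_K = 31.6 − 0.6a_O.
At a_O = 23: a_K = 31.6 − 0.6·23 = 17.8.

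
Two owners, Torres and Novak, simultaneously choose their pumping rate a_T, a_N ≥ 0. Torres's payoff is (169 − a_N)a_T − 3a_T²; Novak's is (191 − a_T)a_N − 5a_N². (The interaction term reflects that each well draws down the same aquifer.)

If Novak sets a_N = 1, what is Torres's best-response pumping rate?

Expanding Torres's payoff: 169a_T − a_Na_T − 3a_T².
∂π/∂a_T = 169 − a_N − 6a_T = 0, so a_T = 169/6 − (1/6)a_N.
At a_N = 1: a_T = 169/6 − (1/6)·1 = 28.

28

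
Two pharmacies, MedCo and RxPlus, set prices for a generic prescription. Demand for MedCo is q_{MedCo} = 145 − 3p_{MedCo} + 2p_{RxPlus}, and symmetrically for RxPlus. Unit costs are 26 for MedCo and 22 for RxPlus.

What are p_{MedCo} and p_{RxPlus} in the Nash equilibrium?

MedCo's profit: π = (p_{MedCo} − 26)(145 − 3p_{MedCo} + 2p_{RxPlus}).
∂π/∂p_{MedCo} = 223 − 6p_{MedCo} + 2p_{RxPlus} = 0 ⇒ p_{MedCo} = 223/6 + (1/3)p_{RxPlus}.
Similarly p_{RxPlus} = 211/6 + (1/3)p_{MedCo}.
Substituting the second reaction function into the first: p_{MedCo} = 223/6 + (1/3)(211/6 + (1/3)p_{MedCo}), which gives (8/9)p_{MedCo} = 440/9 ⇒ p_{MedCo} = 55.
Then p_{RxPlus} = 211/6 + (1/3)·55 = 53.5.

55, 53.5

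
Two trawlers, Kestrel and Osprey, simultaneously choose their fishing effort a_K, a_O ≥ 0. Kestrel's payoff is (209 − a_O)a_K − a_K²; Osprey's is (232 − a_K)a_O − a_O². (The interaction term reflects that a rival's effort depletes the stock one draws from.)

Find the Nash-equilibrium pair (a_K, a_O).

Expanding Kestrel's payoff: 209a_K − a_Oa_K − a_K².
∂π/∂a_K = 209 − a_O − 2a_K = 0, so a_K = 104.5 − 0.5a_O.
Likewise for Osprey: a_O = 116 − 0.5a_K.
Plugging a_O into Kestrel's best response: a_K = 104.5 − 0.5(116 − 0.5a_K) ⇒ 0.75a_K = 46.5, so a_K = 62.
Then a_O = 116 − 0.5·62 = 85.

62, 85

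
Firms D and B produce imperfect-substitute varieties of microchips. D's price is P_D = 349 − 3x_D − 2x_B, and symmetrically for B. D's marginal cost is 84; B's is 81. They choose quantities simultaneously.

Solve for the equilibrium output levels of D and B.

Firm D's profit: π = x_D(349 − 3x_D − 2x_B) − 84x_D.
∂π/∂x_D = 265 − 6x_D − 2x_B = 0 ⇒ x_D = 265/6 − (1/3)x_B.
Similarly x_B = 134/3 − (1/3)x_D.
Plugging x_B into D's best response: x_D = 265/6 − (1/3)(134/3 − (1/3)x_D) ⇒ (8/9)x_D = 527/18, so x_D = 32.9375.
Then x_B = 134/3 − (1/3)·32.9375 = 33.6875.

32.9375, 33.6875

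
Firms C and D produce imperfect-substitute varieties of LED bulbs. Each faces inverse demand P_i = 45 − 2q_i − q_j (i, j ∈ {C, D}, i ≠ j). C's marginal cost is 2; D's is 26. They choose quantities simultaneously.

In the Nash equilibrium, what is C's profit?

Firm C's profit: π = q_C(45 − 2q_C − q_D) − 2q_C.
∂π/∂q_C = 43 − 4q_C − q_D = 0 ⇒ q_C = 10.75 − 0.25q_D.
Similarly q_D = 4.75 − 0.25q_C.
Plugging q_D into C's best response: q_C = 10.75 − 0.25(4.75 − 0.25q_C) ⇒ 0.9375q_C = 9.5625, so q_C = 10.2.
Then q_D = 4.75 − 0.25·10.2 = 2.2.
P_C = 45 − 2·10.2 − 2.2 = 22.4.
Profit = (22.4 − 2)·10.2 = 208.08.

208.08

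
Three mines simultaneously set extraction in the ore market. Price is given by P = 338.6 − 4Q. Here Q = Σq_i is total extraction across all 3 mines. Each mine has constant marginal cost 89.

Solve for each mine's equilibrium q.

15.6

A representative mine's profit is π_i = q_i(338.6 − 4Q) − 89q_i, with Q = q_i + Σ_{j≠i} q_j.
First-order condition: 249.6 − 8q_i − 4Σ_{j≠i} q_j = 0.
Imposing symmetry (q_j = q for all j) turns Σ_{j≠i} q_j into 2q, so 249.6 = 16q and q = 15.6.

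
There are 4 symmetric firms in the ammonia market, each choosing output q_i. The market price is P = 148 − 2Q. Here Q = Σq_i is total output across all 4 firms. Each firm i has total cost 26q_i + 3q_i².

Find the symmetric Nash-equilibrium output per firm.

A representative firm's profit is π_i = q_i(148 − 2Q) − 26q_i − 3q_i², with Q = q_i + Σ_{j≠i} q_j.
First-order condition: 122 − 10q_i − 2Σ_{j≠i} q_j = 0.
In a symmetric equilibrium every firm chooses the same q, so Σ_{j≠i} q_j = 3q. The condition becomes 122 − 16q = 0, giving q = 122/16 = 7.625.

7.625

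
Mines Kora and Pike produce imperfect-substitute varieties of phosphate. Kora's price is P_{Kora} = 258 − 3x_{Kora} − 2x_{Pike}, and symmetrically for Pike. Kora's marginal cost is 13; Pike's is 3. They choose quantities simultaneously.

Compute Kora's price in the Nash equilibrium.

Mine Kora's profit: π = x_{Kora}(258 − 3x_{Kora} − 2x_{Pike}) − 13x_{Kora}.
∂π/∂x_{Kora} = 245 − 6x_{Kora} − 2x_{Pike} = 0 ⇒ x_{Kora} = 245/6 − (1/3)x_{Pike}.
Similarly x_{Pike} = 42.5 − (1/3)x_{Kora}.
Plugging x_{Pike} into Kora's best response: x_{Kora} = 245/6 − (1/3)(42.5 − (1/3)x_{Kora}) ⇒ (8/9)x_{Kora} = 80/3, so x_{Kora} = 30.
Then x_{Pike} = 42.5 − (1/3)·30 = 32.5.
P_{Kora} = 258 − 3·30 − 2·32.5 = 103.

103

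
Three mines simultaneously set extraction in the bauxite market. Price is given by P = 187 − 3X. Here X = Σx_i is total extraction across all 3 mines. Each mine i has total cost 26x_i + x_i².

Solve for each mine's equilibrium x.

A representative mine's profit is π_i = x_i(187 − 3X) − 26x_i − x_i², with X = x_i + Σ_{j≠i} x_j.
First-order condition: 161 − 8x_i − 3Σ_{j≠i} x_j = 0.
With identical mines, set every x_j = x: then 161 − 8x − 6x = 0, i.e. x = 161/14 = 11.5.

11.5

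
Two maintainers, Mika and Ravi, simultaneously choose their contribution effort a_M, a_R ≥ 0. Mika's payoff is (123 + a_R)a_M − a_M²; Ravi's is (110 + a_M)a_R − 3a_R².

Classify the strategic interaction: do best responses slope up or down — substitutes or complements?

Expanding Mika's payoff: 123a_M + a_Ra_M − a_M².
∂π/∂a_M = 123 + a_R − 2a_M = 0, so a_M = 61.5 + 0.5a_R.
The best-response slope da_M/da_R = 0.5 > 0: the reaction function is upward-sloping, so the choices are strategic complements.

strategic complements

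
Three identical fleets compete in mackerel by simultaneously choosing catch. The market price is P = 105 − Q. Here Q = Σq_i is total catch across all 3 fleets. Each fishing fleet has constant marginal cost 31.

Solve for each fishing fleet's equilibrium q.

A representative fishing fleet's profit is π_i = q_i(105 − Q) − 31q_i, with Q = q_i + Σ_{j≠i} q_j.
First-order condition: 74 − 2q_i − Σ_{j≠i} q_j = 0.
Imposing symmetry (q_j = q for all j) turns Σ_{j≠i} q_j into 2q, so 74 = 4q and q = 18.5.

18.5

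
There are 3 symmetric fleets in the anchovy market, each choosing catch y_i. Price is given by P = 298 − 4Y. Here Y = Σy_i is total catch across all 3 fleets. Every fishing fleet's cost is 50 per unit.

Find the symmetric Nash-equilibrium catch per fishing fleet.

15.5

A representative fishing fleet's profit is π_i = y_i(298 − 4Y) − 50y_i, with Y = y_i + Σ_{j≠i} y_j.
First-order condition: 248 − 8y_i − 4Σ_{j≠i} y_j = 0.
Imposing symmetry (y_j = y for all j) turns Σ_{j≠i} y_j into 2y, so 248 = 16y and y = 15.5.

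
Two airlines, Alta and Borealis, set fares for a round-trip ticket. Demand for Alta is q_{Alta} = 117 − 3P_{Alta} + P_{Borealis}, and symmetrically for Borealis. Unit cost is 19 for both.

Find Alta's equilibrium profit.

748.92

Alta's profit: π = (P_{Alta} − 19)(117 − 3P_{Alta} + P_{Borealis}).
∂π/∂P_{Alta} = 174 − 6P_{Alta} + P_{Borealis} = 0 ⇒ P_{Alta} = 29 + (1/6)P_{Borealis}.
The game is symmetric, so in equilibrium P_{Borealis} = P_{Alta}: the reaction function gives (5/6)P_{Alta} = 29, hence P_{Alta} = 34.8.
q_{Alta} = 117 − 3·34.8 + 34.8 = 47.4.
Profit = (34.8 − 19)·47.4 = 748.92.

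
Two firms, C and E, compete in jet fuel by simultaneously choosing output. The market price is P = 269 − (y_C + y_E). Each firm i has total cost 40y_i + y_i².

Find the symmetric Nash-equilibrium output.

Firm C's profit: π = y_C(269 − (y_C + y_E)) − 40y_C − y_C².
∂π/∂y_C = 229 − 4y_C − y_E = 0, so y_C = 57.25 − 0.25y_E.
By symmetry y_E = y_C; substituting into the reaction function, 1.25y_C = 57.25 and y_C = 45.8.

45.8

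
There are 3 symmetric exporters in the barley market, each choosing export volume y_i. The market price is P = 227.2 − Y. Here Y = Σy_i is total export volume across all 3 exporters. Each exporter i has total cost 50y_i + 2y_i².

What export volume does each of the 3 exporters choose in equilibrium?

A representative exporter's profit is π_i = y_i(227.2 − Y) − 50y_i − 2y_i², with Y = y_i + Σ_{j≠i} y_j.
First-order condition: 177.2 − 6y_i − Σ_{j≠i} y_j = 0.
In a symmetric equilibrium every exporter chooses the same y, so Σ_{j≠i} y_j = 2y. The condition becomes 177.2 − 8y = 0, giving y = 177.2/8 = 22.15.

22.15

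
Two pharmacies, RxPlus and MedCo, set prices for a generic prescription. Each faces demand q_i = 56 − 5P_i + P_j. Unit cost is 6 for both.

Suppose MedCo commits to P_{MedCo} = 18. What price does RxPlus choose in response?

RxPlus's profit: π = (P_{RxPlus} − 6)(56 − 5P_{RxPlus} + P_{MedCo}).
∂π/∂P_{RxPlus} = 86 − 10P_{RxPlus} + P_{MedCo} = 0 ⇒ P_{RxPlus} = 8.6 + 0.1P_{MedCo}.
At P_{MedCo} = 18: P_{RxPlus} = 8.6 + 0.1·18 = 10.4.

10.4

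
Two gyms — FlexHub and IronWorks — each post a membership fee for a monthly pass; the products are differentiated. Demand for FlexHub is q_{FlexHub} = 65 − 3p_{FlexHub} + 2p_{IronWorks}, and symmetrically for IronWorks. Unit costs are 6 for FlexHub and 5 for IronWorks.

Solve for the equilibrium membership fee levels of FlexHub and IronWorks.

20.5625, 20.1875

FlexHub's profit: π = (p_{FlexHub} − 6)(65 − 3p_{FlexHub} + 2p_{IronWorks}).
∂π/∂p_{FlexHub} = 83 − 6p_{FlexHub} + 2p_{IronWorks} = 0 ⇒ p_{FlexHub} = 83/6 + (1/3)p_{IronWorks}.
Similarly p_{IronWorks} = 40/3 + (1/3)p_{FlexHub}.
Plugging p_{IronWorks} into FlexHub's best response: p_{FlexHub} = 83/6 + (1/3)(40/3 + (1/3)p_{FlexHub}) ⇒ (8/9)p_{FlexHub} = 329/18, so p_{FlexHub} = 20.5625.
Then p_{IronWorks} = 40/3 + (1/3)·20.5625 = 20.1875.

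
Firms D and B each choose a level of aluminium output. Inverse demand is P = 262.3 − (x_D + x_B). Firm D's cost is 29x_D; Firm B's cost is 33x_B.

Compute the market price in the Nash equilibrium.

108.1

Firm D's profit: π = x_D(262.3 − (x_D + x_B)) − 29x_D.
∂π/∂x_D = 233.3 − 2x_D − x_B = 0, so x_D = 116.65 − 0.5x_B.
By the same steps for B: x_B = 114.65 − 0.5x_D.
Plugging x_B into D's best response: x_D = 116.65 − 0.5(114.65 − 0.5x_D) ⇒ 0.75x_D = 59.325, so x_D = 79.1.
Then x_B = 114.65 − 0.5·79.1 = 75.1.
Equilibrium price: P = 262.3 − 154.2 = 108.1.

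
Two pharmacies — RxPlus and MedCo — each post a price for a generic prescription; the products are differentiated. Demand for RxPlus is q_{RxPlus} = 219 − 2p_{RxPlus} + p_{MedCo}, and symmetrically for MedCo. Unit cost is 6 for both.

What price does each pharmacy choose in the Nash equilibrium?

RxPlus's profit: π = (p_{RxPlus} − 6)(219 − 2p_{RxPlus} + p_{MedCo}).
∂π/∂p_{RxPlus} = 231 − 4p_{RxPlus} + p_{MedCo} = 0 ⇒ p_{RxPlus} = 57.75 + 0.25p_{MedCo}.
Setting p_{RxPlus} = p_{MedCo} in the reaction function: p_{RxPlus} = 57.75 + 0.25p_{RxPlus}, so p_{RxPlus} = 57.75 / 0.75 = 77.

77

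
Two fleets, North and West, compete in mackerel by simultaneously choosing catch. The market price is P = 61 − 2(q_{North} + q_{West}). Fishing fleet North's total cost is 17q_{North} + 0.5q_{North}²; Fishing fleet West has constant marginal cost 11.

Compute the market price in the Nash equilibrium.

31.25

Fishing fleet North's profit: π = q_{North}(61 − 2(q_{North} + q_{West})) − 17q_{North} − 0.5q_{North}².
∂π/∂q_{North} = 44 − 5q_{North} − 2q_{West} = 0, so q_{North} = 8.8 − 0.4q_{West}.
For West: ∂π/∂q_{West} = 50 − 4q_{West} − 2q_{North} = 0 ⇒ q_{West} = 12.5 − 0.5q_{North}.
Plugging q_{West} into North's best response: q_{North} = 8.8 − 0.4(12.5 − 0.5q_{North}) ⇒ 0.8q_{North} = 3.8, so q_{North} = 4.75.
Then q_{West} = 12.5 − 0.5·4.75 = 10.125.
Equilibrium price: P = 61 − 2·14.875 = 31.25.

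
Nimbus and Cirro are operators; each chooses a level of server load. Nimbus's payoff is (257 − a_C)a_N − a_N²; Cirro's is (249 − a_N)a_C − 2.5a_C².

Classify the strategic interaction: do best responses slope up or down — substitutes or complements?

Expanding Nimbus's payoff: 257a_N − a_Ca_N − a_N².
∂π/∂a_N = 257 − a_C − 2a_N = 0, so a_N = 128.5 − 0.5a_C.
The best-response slope da_N/da_C = −0.5 < 0: the reaction function is downward-sloping, so the choices are strategic substitutes.

strategic substitutes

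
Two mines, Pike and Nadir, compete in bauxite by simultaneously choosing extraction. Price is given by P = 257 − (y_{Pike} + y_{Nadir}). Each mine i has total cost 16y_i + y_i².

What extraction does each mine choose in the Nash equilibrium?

48.2

Mine Pike's profit: π = y_{Pike}(257 − (y_{Pike} + y_{Nadir})) − 16y_{Pike} − y_{Pike}².
∂π/∂y_{Pike} = 241 − 4y_{Pike} − y_{Nadir} = 0, so y_{Pike} = 60.25 − 0.25y_{Nadir}.
Setting y_{Pike} = y_{Nadir} in the reaction function: y_{Pike} = 60.25 − 0.25y_{Pike}, so y_{Pike} = 60.25 / 1.25 = 48.2.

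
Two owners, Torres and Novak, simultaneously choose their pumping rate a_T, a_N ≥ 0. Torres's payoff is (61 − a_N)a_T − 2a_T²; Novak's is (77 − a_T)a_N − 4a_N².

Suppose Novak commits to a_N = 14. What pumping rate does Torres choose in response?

Expanding Torres's payoff: 61a_T − a_Na_T − 2a_T².
∂π/∂a_T = 61 − a_N − 4a_T = 0, so a_T = 15.25 − 0.25a_N.
At a_N = 14: a_T = 15.25 − 0.25·14 = 11.75.

11.75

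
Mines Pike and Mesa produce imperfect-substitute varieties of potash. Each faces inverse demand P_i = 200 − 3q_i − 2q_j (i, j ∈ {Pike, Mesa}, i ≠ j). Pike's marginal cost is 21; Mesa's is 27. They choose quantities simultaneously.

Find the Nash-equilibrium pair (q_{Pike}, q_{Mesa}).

22.75, 21.25

Mine Pike's profit: π = q_{Pike}(200 − 3q_{Pike} − 2q_{Mesa}) − 21q_{Pike}.
∂π/∂q_{Pike} = 179 − 6q_{Pike} − 2q_{Mesa} = 0 ⇒ q_{Pike} = 179/6 − (1/3)q_{Mesa}.
Similarly q_{Mesa} = 173/6 − (1/3)q_{Pike}.
Plugging q_{Mesa} into Pike's best response: q_{Pike} = 179/6 − (1/3)(173/6 − (1/3)q_{Pike}) ⇒ (8/9)q_{Pike} = 182/9, so q_{Pike} = 22.75.
Then q_{Mesa} = 173/6 − (1/3)·22.75 = 21.25.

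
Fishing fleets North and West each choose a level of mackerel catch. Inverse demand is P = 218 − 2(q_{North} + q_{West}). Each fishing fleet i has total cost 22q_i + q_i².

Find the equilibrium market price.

Fishing fleet North's profit: π = q_{North}(218 − 2(q_{North} + q_{West})) − 22q_{North} − q_{North}².
∂π/∂q_{North} = 196 − 6q_{North} − 2q_{West} = 0, so q_{North} = 98/3 − (1/3)q_{West}.
By symmetry q_{West} = q_{North}; substituting into the reaction function, (4/3)q_{North} = 98/3 and q_{North} = 24.5.
Equilibrium price: P = 218 − 2·49 = 120.

120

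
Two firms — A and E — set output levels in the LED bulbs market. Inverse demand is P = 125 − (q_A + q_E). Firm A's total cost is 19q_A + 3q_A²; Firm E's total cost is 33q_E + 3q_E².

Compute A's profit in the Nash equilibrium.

576

Firm A's profit: π = q_A(125 − (q_A + q_E)) − 19q_A − 3q_A².
∂π/∂q_A = 106 − 8q_A − q_E = 0, so q_A = 13.25 − 0.125q_E.
By the same steps for E: q_E = 11.5 − 0.125q_A.
Substituting the second reaction function into the first: q_A = 13.25 − 0.125(11.5 − 0.125q_A), which gives (63/64)q_A = 11.8125 ⇒ q_A = 12.
Then q_E = 11.5 − 0.125·12 = 10.
Price P = 125 − 22 = 103.
A's profit: (103 − 19)·12 − 3(12)² = 576.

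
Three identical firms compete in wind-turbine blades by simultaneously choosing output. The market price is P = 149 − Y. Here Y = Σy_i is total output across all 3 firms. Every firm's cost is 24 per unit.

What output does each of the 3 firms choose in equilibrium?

31.25

A representative firm's profit is π_i = y_i(149 − Y) − 24y_i, with Y = y_i + Σ_{j≠i} y_j.
First-order condition: 125 − 2y_i − Σ_{j≠i} y_j = 0.
Imposing symmetry (y_j = y for all j) turns Σ_{j≠i} y_j into 2y, so 125 = 4y and y = 31.25.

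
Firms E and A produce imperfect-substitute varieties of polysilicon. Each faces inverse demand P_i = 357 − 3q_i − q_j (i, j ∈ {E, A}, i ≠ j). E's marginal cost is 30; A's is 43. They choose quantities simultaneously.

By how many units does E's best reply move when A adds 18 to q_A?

-3

Firm E's profit: π = q_E(357 − 3q_E − q_A) − 30q_E.
∂π/∂q_E = 327 − 6q_E − q_A = 0 ⇒ q_E = 54.5 − (1/6)q_A.
The reaction-function slope is −1/6, so an 18-unit rise in q_A moves q_E by −1/6 × 18 = −3. E's best response falls — the actions are strategic substitutes.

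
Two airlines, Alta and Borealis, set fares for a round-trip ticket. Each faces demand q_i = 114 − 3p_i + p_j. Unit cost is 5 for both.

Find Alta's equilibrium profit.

1297.92

Alta's profit: π = (p_{Alta} − 5)(114 − 3p_{Alta} + p_{Borealis}).
∂π/∂p_{Alta} = 129 − 6p_{Alta} + p_{Borealis} = 0 ⇒ p_{Alta} = 21.5 + (1/6)p_{Borealis}.
Setting p_{Alta} = p_{Borealis} in the reaction function: p_{Alta} = 21.5 + (1/6)p_{Alta}, so p_{Alta} = 21.5 / (5/6) = 25.8.
q_{Alta} = 114 − 3·25.8 + 25.8 = 62.4.
Profit = (25.8 − 5)·62.4 = 1297.92.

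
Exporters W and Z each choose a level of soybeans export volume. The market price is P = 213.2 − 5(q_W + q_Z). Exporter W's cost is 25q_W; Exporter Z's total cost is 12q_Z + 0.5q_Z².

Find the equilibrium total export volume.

25.12

Exporter W's profit: π = q_W(213.2 − 5(q_W + q_Z)) − 25q_W.
∂π/∂q_W = 188.2 − 10q_W − 5q_Z = 0, so q_W = 18.82 − 0.5q_Z.
For Z: ∂π/∂q_Z = 201.2 − 11q_Z − 5q_W = 0 ⇒ q_Z = 1006/55 − (5/11)q_W.
Substituting the second reaction function into the first: q_W = 18.82 − 0.5(1006/55 − (5/11)q_W), which gives (17/22)q_W = 5321/550 ⇒ q_W = 12.52.
Then q_Z = 1006/55 − (5/11)·12.52 = 12.6.
Total export volume: 12.52 + 12.6 = 25.12.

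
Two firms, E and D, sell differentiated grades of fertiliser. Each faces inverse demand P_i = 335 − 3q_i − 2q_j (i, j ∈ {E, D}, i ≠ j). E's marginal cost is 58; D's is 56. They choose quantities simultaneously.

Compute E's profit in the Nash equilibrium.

Firm E's profit: π = q_E(335 − 3q_E − 2q_D) − 58q_E.
∂π/∂q_E = 277 − 6q_E − 2q_D = 0 ⇒ q_E = 277/6 − (1/3)q_D.
Similarly q_D = 46.5 − (1/3)q_E.
Solving the two reaction functions simultaneously: (1 − (−1/3)(−1/3))q_E = 277/6 − (1/3)·46.5, so (8/9)q_E = 92/3 and q_E = 34.5.
Then q_D = 46.5 − (1/3)·34.5 = 35.
P_E = 335 − 3·34.5 − 2·35 = 161.5.
Profit = (161.5 − 58)·34.5 = 3570.75.

3570.75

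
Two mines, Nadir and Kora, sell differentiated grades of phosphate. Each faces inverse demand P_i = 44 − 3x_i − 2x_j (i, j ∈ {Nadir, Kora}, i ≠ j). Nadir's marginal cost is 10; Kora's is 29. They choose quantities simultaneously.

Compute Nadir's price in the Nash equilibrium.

Mine Nadir's profit: π = x_{Nadir}(44 − 3x_{Nadir} − 2x_{Kora}) − 10x_{Nadir}.
∂π/∂x_{Nadir} = 34 − 6x_{Nadir} − 2x_{Kora} = 0 ⇒ x_{Nadir} = 17/3 − (1/3)x_{Kora}.
Similarly x_{Kora} = 2.5 − (1/3)x_{Nadir}.
Substituting the second reaction function into the first: x_{Nadir} = 17/3 − (1/3)(2.5 − (1/3)x_{Nadir}), which gives (8/9)x_{Nadir} = 29/6 ⇒ x_{Nadir} = 5.4375.
Then x_{Kora} = 2.5 − (1/3)·5.4375 = 0.6875.
P_{Nadir} = 44 − 3·5.4375 − 2·0.6875 = 26.3125.

26.3125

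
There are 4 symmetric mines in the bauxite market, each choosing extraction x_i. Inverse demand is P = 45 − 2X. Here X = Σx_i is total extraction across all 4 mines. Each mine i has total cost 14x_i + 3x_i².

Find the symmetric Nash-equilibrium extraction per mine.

1.9375

A representative mine's profit is π_i = x_i(45 − 2X) − 14x_i − 3x_i², with X = x_i + Σ_{j≠i} x_j.
First-order condition: 31 − 10x_i − 2Σ_{j≠i} x_j = 0.
With identical mines, set every x_j = x: then 31 − 10x − 6x = 0, i.e. x = 31/16 = 1.9375.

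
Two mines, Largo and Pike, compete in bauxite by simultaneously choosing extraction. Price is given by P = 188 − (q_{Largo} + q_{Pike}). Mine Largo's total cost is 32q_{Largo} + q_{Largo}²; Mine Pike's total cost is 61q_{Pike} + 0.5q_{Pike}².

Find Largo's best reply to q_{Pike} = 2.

Mine Largo's profit: π = q_{Largo}(188 − (q_{Largo} + q_{Pike})) − 32q_{Largo} − q_{Largo}².
∂π/∂q_{Largo} = 156 − 4q_{Largo} − q_{Pike} = 0, so q_{Largo} = 39 − 0.25q_{Pike}.
At q_{Pike} = 2: q_{Largo} = 39 − 0.25·2 = 38.5.

38.5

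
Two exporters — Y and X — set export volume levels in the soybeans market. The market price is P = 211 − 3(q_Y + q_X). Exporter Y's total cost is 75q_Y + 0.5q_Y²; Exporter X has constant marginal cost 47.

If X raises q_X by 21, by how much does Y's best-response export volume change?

-9

Exporter Y's profit: π = q_Y(211 − 3(q_Y + q_X)) − 75q_Y − 0.5q_Y².
∂π/∂q_Y = 136 − 7q_Y − 3q_X = 0, so q_Y = 136/7 − (3/7)q_X.
The reaction-function slope is −3/7, so a 21-unit rise in q_X moves q_Y by −3/7 × 21 = −9. Y's best response falls — the actions are strategic substitutes.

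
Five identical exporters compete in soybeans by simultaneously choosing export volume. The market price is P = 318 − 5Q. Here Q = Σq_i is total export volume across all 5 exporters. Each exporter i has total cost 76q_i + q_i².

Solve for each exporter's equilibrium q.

A representative exporter's profit is π_i = q_i(318 − 5Q) − 76q_i − q_i², with Q = q_i + Σ_{j≠i} q_j.
First-order condition: 242 − 12q_i − 5Σ_{j≠i} q_j = 0.
With identical exporters, set every q_j = q: then 242 − 12q − 20q = 0, i.e. q = 242/32 = 7.5625.

7.5625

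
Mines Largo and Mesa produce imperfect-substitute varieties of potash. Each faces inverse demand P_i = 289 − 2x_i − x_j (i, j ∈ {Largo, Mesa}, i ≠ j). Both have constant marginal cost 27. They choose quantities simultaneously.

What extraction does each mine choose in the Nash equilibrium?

Mine Largo's profit: π = x_{Largo}(289 − 2x_{Largo} − x_{Mesa}) − 27x_{Largo}.
∂π/∂x_{Largo} = 262 − 4x_{Largo} − x_{Mesa} = 0 ⇒ x_{Largo} = 65.5 − 0.25x_{Mesa}.
Setting x_{Largo} = x_{Mesa} in the reaction function: x_{Largo} = 65.5 − 0.25x_{Largo}, so x_{Largo} = 65.5 / 1.25 = 52.4.

52.4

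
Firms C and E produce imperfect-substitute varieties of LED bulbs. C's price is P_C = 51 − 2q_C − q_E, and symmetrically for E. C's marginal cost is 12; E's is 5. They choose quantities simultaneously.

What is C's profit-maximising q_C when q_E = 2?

Firm C's profit: π = q_C(51 − 2q_C − q_E) − 12q_C.
∂π/∂q_C = 39 − 4q_C − q_E = 0 ⇒ q_C = 9.75 − 0.25q_E.
At q_E = 2: q_C = 9.75 − 0.25·2 = 9.25.

9.25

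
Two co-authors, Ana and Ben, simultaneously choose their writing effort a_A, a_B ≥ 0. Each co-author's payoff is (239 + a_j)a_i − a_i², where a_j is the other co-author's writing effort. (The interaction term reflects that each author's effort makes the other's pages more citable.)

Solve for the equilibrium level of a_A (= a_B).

Ana's payoff is (239 + a_B)a_A − a_A².
∂π/∂a_A = 239 + a_B − 2a_A = 0, so a_A = 119.5 + 0.5a_B.
The game is symmetric, so in equilibrium a_B = a_A: the reaction function gives 0.5a_A = 119.5, hence a_A = 239.

239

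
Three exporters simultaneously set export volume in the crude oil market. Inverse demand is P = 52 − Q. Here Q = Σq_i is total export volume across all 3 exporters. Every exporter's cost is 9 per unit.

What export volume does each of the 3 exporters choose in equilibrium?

A representative exporter's profit is π_i = q_i(52 − Q) − 9q_i, with Q = q_i + Σ_{j≠i} q_j.
First-order condition: 43 − 2q_i − Σ_{j≠i} q_j = 0.
With identical exporters, set every q_j = q: then 43 − 2q − 2q = 0, i.e. q = 43/4 = 10.75.

10.75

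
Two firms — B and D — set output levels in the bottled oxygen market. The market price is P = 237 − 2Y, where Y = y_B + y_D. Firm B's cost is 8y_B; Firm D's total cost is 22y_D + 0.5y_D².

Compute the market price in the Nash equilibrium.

Firm B's profit: π = y_B(237 − 2(y_B + y_D)) − 8y_B.
∂π/∂y_B = 229 − 4y_B − 2y_D = 0, so y_B = 57.25 − 0.5y_D.
For D: ∂π/∂y_D = 215 − 5y_D − 2y_B = 0 ⇒ y_D = 43 − 0.4y_B.
Plugging y_D into B's best response: y_B = 57.25 − 0.5(43 − 0.4y_B) ⇒ 0.8y_B = 35.75, so y_B = 44.6875.
Then y_D = 43 − 0.4·44.6875 = 25.125.
Equilibrium price: P = 237 − 2·69.8125 = 97.375.

97.375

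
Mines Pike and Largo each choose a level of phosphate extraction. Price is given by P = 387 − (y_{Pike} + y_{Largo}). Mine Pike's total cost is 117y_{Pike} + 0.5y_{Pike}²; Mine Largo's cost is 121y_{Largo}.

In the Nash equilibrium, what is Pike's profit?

Mine Pike's profit: π = y_{Pike}(387 − (y_{Pike} + y_{Largo})) − 117y_{Pike} − 0.5y_{Pike}².
∂π/∂y_{Pike} = 270 − 3y_{Pike} − y_{Largo} = 0, so y_{Pike} = 90 − (1/3)y_{Largo}.
For Largo: ∂π/∂y_{Largo} = 266 − 2y_{Largo} − y_{Pike} = 0 ⇒ y_{Largo} = 133 − 0.5y_{Pike}.
Substituting the second reaction function into the first: y_{Pike} = 90 − (1/3)(133 − 0.5y_{Pike}), which gives (5/6)y_{Pike} = 137/3 ⇒ y_{Pike} = 54.8.
Then y_{Largo} = 133 − 0.5·54.8 = 105.6.
Price P = 387 − 160.4 = 226.6.
Pike's profit: (226.6 − 117)·54.8 − 0.5(54.8)² = 4504.56.

4504.56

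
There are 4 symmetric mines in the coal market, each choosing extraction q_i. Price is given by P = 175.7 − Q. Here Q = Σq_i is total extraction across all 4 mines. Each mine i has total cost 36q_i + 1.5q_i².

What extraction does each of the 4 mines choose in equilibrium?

17.4625

A representative mine's profit is π_i = q_i(175.7 − Q) − 36q_i − 1.5q_i², with Q = q_i + Σ_{j≠i} q_j.
First-order condition: 139.7 − 5q_i − Σ_{j≠i} q_j = 0.
In a symmetric equilibrium every mine chooses the same q, so Σ_{j≠i} q_j = 3q. The condition becomes 139.7 − 8q = 0, giving q = 139.7/8 = 17.4625.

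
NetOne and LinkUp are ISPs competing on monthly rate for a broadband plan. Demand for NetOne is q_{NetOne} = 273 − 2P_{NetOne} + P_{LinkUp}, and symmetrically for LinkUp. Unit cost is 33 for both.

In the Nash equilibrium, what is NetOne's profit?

12800

NetOne's profit: π = (P_{NetOne} − 33)(273 − 2P_{NetOne} + P_{LinkUp}).
∂π/∂P_{NetOne} = 339 − 4P_{NetOne} + P_{LinkUp} = 0 ⇒ P_{NetOne} = 84.75 + 0.25P_{LinkUp}.
Setting P_{NetOne} = P_{LinkUp} in the reaction function: P_{NetOne} = 84.75 + 0.25P_{NetOne}, so P_{NetOne} = 84.75 / 0.75 = 113.
q_{NetOne} = 273 − 2·113 + 113 = 160.
Profit = (113 − 33)·160 = 12800.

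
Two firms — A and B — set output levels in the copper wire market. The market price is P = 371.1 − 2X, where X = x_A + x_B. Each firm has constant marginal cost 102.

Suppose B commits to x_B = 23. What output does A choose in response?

55.775

Firm A's profit: π = x_A(371.1 − 2(x_A + x_B)) − 102x_A.
∂π/∂x_A = 269.1 − 4x_A − 2x_B = 0, so x_A = 67.275 − 0.5x_B.
At x_B = 23: x_A = 67.275 − 0.5·23 = 55.775.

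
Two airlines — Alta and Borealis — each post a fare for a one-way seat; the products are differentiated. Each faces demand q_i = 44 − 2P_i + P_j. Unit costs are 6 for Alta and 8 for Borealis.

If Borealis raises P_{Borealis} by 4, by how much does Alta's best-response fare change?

Alta's profit: π = (P_{Alta} − 6)(44 − 2P_{Alta} + P_{Borealis}).
∂π/∂P_{Alta} = 56 − 4P_{Alta} + P_{Borealis} = 0 ⇒ P_{Alta} = 14 + 0.25P_{Borealis}.
The reaction-function slope is 0.25, so a 4-unit rise in P_{Borealis} moves P_{Alta} by 0.25 × 4 = 1. Alta's best response rises — the actions are strategic complements.

1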